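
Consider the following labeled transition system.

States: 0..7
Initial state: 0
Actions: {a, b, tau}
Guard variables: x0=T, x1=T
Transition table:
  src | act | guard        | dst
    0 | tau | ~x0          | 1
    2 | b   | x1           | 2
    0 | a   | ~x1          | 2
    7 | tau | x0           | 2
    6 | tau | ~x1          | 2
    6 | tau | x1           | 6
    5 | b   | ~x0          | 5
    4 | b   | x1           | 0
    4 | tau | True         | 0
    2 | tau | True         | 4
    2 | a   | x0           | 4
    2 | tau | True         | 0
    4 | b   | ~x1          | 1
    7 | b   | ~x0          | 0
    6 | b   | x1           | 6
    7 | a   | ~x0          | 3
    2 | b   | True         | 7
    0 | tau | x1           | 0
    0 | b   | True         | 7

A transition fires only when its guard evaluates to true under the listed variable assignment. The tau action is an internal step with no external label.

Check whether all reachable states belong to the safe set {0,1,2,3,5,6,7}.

Answer: INVARIANT VIOLATED at state 4

Trace:
Safe = {0,1,2,3,5,6,7}
Reach set: {0,2,4,7}
  0: ok
  2: ok
  4: outside
  7: ok
witness against invariant: b·tau·tau → 4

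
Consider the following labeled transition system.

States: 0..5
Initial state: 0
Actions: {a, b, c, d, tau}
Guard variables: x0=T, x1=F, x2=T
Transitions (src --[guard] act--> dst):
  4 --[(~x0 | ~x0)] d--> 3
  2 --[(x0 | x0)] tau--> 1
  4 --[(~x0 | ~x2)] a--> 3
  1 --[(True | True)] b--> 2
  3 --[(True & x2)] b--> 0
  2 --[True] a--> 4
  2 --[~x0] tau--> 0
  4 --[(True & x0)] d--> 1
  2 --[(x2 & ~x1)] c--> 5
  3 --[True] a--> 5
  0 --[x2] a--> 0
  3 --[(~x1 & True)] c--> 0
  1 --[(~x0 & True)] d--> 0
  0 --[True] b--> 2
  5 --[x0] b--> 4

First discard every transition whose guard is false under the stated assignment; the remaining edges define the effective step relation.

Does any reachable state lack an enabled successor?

Answer: DEADLOCK-FREE

Analysis:
R = {0,1,2,4,5}
  0: a→0  b→2  [2 exit(s)]
  1: b→2  [1 exit(s)]
  2: a→4  c→5  tau→1  [3 exit(s)]
  4: d→1  [1 exit(s)]
  5: b→4  [1 exit(s)]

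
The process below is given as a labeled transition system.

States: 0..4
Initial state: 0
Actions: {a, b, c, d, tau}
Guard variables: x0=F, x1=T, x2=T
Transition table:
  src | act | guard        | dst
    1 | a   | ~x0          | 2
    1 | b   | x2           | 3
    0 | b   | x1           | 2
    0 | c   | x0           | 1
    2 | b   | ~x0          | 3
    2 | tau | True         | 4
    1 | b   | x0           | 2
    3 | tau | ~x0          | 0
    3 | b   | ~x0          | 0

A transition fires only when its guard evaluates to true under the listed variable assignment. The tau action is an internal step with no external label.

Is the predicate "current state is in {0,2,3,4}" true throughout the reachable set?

Answer: INVARIANT HOLDS

Trace:
Inv-set: {0,2,3,4}
Reachable = {0,2,3,4}
  0: ok
  2: ok
  3: ok
  4: ok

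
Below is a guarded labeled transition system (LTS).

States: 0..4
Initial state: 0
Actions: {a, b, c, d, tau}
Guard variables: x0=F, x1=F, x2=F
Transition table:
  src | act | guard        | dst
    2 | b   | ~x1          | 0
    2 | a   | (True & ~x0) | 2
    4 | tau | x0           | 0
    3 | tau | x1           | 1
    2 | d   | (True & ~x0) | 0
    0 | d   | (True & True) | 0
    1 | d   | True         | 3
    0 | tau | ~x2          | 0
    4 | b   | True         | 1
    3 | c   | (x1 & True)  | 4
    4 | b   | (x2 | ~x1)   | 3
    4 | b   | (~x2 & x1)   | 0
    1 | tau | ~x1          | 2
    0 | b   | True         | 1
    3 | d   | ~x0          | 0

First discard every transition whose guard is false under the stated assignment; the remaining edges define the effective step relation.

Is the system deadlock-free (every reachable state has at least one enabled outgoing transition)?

Answer: DEADLOCK-FREE

Trace:
Reach set: {0,1,2,3}
  0: b→1  d→0  tau→0  [3 out]
  1: d→3  tau→2  [2 out]
  2: a→2  b→0  d→0  [3 out]
  3: d→0  [1 out]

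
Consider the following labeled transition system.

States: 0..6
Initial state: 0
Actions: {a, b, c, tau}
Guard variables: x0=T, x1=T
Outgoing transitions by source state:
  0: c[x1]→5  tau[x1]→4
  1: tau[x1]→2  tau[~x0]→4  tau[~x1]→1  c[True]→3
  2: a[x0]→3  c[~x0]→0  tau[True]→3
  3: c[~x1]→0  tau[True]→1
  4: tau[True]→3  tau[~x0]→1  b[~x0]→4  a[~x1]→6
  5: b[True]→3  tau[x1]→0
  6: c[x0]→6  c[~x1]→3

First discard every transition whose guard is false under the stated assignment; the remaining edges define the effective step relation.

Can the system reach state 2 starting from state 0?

Answer: REACHABLE

Analysis:
Guard filter leaves 11 enabled edge(s).
depth 0: {0}
depth 1: {4,5}  cumulative {0,4,5}
depth 2: {3}  cumulative {0,3,4,5}
depth 3: {1}  cumulative {0,1,3,4,5}
depth 4: {2}  cumulative {0,1,2,3,4,5}
Reachable = {0,1,2,3,4,5}
Path to 2: c·b·tau·tau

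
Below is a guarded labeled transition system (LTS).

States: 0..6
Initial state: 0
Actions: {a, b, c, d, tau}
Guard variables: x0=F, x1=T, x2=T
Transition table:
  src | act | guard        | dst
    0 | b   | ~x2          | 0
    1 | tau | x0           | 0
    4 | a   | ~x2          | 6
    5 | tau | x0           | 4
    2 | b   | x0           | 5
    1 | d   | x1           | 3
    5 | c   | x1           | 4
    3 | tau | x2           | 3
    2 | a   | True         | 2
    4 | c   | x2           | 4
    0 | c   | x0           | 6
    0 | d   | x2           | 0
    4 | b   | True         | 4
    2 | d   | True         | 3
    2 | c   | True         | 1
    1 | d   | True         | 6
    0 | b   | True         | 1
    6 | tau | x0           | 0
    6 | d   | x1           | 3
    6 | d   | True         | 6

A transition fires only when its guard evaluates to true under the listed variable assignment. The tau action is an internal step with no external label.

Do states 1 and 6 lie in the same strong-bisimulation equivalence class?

Compute ~ classes (split until stable):
  round 0: {{0,1,2,3,4,5,6}}
  round 1: {{0},{1,6},{2},{3},{4},{5}}
Fixed point at round 2; 6 class(es).
1∈{1,6}, 6∈{1,6}

Answer: BISIMILAR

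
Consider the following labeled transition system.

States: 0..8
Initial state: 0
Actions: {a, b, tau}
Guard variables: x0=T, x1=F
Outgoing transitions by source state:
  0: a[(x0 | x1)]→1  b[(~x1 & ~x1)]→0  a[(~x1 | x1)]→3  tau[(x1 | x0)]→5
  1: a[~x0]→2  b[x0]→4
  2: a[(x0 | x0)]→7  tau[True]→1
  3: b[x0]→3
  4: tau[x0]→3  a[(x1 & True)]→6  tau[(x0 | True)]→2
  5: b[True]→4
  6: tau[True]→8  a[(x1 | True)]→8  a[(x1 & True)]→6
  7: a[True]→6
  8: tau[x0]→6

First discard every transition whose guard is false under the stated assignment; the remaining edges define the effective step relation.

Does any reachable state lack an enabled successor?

Reachable = {0,1,2,3,4,5,6,7,8}
  0: a→1  a→3  b→0  tau→5  [4 out]
  1: b→4  [1 out]
  2: a→7  tau→1  [2 out]
  3: b→3  [1 out]
  4: tau→2  tau→3  [2 out]
  5: b→4  [1 out]
  6: a→8  tau→8  [2 out]
  7: a→6  [1 out]
  8: tau→6  [1 out]

Answer: DEADLOCK-FREE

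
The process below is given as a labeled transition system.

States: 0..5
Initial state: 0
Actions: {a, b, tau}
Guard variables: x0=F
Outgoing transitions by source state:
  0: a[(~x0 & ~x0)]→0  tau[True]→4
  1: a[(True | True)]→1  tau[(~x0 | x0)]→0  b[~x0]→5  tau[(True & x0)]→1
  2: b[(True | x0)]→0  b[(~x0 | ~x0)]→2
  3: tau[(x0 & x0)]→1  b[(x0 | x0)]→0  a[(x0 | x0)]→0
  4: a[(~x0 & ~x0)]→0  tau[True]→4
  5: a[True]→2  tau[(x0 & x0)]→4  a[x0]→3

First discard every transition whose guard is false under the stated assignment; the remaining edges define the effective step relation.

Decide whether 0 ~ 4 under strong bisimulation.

Compute ~ classes (split until stable):
  π0 = {{0,1,2,3,4,5}}
  π1 = {{0,4},{1},{2},{3},{5}}
5 equivalence class(es) (converged in 2)
[0]={0,4}  [4]={0,4}

Answer: BISIMILAR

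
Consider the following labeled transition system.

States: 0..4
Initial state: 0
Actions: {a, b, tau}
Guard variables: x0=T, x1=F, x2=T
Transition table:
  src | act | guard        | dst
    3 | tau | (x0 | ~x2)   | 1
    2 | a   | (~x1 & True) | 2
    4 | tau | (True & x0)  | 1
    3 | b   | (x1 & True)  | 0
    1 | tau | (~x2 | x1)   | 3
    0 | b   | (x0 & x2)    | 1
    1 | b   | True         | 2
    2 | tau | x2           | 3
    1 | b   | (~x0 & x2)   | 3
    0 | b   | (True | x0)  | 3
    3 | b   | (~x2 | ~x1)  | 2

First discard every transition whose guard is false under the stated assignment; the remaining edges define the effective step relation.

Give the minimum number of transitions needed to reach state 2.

Breadth-first toward 2:
  L0 = {0}
  L1 = {1,3}
  L2 = {2}
first hit 2 at d=2 via b·b

Answer: 2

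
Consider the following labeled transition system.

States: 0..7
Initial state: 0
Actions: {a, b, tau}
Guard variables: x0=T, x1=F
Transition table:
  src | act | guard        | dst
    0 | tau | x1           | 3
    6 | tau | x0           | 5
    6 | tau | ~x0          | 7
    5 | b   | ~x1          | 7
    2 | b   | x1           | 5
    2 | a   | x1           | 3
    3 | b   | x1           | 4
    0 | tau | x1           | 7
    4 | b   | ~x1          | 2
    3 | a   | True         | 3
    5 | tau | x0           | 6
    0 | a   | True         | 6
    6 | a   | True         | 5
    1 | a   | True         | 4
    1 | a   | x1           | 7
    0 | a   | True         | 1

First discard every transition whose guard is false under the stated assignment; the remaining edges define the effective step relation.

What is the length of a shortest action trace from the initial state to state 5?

Layered search for 5:
  Layer 0: {0}
  Layer 1: {1,6}
  Layer 2: {4,5}
5 enters at depth 2; path a·a

Answer: 2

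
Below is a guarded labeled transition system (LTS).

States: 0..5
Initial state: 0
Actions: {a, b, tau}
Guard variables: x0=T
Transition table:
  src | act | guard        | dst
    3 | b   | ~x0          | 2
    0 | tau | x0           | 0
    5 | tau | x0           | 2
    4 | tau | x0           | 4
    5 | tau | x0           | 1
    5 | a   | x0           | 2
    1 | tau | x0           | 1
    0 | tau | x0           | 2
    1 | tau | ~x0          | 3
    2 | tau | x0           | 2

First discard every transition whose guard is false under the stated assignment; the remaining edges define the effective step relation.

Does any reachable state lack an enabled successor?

R = {0,2}
  0: tau→0  tau→2  [2 out]
  2: tau→2  [1 out]

Answer: DEADLOCK-FREE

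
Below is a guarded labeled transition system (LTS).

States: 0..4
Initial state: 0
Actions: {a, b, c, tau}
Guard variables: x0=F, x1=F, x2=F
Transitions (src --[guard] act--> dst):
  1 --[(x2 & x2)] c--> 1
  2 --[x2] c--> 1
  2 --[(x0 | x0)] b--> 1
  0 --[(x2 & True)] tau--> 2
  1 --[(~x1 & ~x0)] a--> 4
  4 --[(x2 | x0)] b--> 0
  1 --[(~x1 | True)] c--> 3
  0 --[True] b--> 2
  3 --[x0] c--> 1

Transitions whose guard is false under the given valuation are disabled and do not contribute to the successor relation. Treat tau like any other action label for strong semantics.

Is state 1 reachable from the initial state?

Answer: UNREACHABLE

Trace:
After dropping false guards: 3 live edges.
depth 0: {0}
depth 1: {2}  now seen {0,2}
Reachable = {0,2}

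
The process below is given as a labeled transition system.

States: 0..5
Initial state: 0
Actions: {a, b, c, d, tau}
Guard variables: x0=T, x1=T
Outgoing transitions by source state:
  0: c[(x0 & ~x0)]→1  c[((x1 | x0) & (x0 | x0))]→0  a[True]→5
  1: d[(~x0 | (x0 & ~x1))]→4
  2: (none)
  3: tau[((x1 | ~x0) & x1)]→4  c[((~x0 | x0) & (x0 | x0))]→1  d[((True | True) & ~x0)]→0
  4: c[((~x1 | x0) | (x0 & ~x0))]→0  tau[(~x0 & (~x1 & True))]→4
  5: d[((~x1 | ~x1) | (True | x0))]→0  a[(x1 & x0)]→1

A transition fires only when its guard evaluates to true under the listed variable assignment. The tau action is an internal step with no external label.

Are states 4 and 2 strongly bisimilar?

Compute ~ classes (split until stable):
  π0 = {{0,1,2,3,4,5}}
  π1 = {{0},{1,2},{3},{4},{5}}
stable after 2 split(s): 5 block(s)
4∈{4}, 2∈{1,2}

Answer: NOT BISIMILAR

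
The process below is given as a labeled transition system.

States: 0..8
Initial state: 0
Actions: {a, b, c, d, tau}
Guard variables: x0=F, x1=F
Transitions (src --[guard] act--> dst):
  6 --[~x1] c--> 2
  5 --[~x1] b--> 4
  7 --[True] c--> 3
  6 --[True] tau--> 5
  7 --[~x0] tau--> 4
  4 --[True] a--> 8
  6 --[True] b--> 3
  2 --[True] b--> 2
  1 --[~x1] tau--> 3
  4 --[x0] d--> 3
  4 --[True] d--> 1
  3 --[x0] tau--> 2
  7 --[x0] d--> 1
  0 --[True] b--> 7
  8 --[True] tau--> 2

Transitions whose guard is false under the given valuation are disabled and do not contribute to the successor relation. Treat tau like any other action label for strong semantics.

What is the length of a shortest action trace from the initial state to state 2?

BFS to 2:
  Layer 0: {0}
  Layer 1: {7}
  Layer 2: {3,4}
  Layer 3: {1,8}
  Layer 4: {2}
2 enters at depth 4; path b·tau·a·tau

Answer: 4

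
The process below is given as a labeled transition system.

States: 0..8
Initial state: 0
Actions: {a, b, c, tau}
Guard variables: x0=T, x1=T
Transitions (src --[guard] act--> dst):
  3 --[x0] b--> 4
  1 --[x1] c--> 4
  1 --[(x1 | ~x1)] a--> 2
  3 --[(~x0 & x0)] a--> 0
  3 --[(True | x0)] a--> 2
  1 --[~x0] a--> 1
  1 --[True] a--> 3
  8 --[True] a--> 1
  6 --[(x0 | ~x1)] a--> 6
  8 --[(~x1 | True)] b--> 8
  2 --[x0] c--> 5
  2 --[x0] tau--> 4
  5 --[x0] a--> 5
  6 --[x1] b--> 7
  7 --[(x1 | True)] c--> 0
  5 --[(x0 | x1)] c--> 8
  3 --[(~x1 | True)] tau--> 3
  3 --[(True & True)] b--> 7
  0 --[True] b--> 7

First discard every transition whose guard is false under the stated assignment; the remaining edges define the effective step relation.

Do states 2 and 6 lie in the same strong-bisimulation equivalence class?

Answer: NOT BISIMILAR

Trace:
Compute ~ classes (split until stable):
  round 0: {{0,1,2,3,4,5,6,7,8}}
  round 1: {{0},{1,5},{2},{3},{4},{6,8},{7}}
  round 2: {{0},{1},{2},{3},{4},{5},{6},{7},{8}}
stable after 3 split(s): 9 block(s)
[2]={2}  [6]={6}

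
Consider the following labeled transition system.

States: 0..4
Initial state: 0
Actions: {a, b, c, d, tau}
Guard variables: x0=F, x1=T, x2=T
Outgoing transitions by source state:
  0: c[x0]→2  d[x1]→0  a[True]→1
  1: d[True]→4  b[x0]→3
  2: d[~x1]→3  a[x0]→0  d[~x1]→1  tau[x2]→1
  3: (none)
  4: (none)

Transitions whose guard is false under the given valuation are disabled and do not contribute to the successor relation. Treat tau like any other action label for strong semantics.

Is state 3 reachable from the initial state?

After dropping false guards: 4 live edges.
L0 = {0}
L1 = {1}  cumulative {0,1}
L2 = {4}  cumulative {0,1,4}
Reach set: {0,1,4}

Answer: UNREACHABLE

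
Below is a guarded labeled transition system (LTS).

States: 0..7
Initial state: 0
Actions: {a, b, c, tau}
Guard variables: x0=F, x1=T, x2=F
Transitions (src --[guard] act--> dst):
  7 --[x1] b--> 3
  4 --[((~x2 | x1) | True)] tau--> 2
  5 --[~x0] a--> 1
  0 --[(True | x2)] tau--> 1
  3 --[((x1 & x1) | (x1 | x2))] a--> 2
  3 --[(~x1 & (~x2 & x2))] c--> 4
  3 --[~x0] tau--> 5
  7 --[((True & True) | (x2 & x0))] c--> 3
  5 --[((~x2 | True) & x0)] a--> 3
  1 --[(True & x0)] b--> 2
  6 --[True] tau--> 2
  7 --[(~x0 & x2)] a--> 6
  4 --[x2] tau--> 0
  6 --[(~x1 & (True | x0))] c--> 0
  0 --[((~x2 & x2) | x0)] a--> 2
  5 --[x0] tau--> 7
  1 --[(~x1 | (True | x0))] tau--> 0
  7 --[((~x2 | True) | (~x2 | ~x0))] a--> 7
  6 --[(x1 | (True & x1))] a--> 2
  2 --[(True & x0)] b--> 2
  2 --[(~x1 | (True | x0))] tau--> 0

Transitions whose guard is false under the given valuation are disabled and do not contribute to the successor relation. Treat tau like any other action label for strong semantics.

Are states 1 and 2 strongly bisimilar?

Compute ~ classes (split until stable):
  P[0] = {{0,1,2,3,4,5,6,7}}
  P[1] = {{0,1,2,4},{3,6},{5},{7}}
  P[2] = {{0,1,2,4},{3},{5},{6},{7}}
stable after 3 split(s): 5 block(s)
[1]={0,1,2,4}  [2]={0,1,2,4}

Answer: BISIMILAR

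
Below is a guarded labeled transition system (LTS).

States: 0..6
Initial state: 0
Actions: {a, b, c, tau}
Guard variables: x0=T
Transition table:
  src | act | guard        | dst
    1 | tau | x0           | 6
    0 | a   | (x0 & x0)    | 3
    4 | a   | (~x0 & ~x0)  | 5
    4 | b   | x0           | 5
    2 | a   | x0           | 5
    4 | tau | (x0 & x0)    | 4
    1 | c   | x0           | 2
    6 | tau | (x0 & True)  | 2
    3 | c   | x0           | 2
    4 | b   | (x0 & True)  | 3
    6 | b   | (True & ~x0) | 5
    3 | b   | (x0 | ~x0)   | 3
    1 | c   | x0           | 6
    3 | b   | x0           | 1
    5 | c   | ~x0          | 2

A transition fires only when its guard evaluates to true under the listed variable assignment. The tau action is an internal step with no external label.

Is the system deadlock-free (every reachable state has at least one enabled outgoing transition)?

Answer: DEADLOCK at state 5

Trace:
R = {0,1,2,3,5,6}
  0: a→3  [1 exit(s)]
  1: c→2  c→6  tau→6  [3 exit(s)]
  2: a→5  [1 exit(s)]
  3: b→1  b→3  c→2  [3 exit(s)]
  5: ∅  [STUCK]
  6: tau→2  [1 exit(s)]
Path to 5: a·c·a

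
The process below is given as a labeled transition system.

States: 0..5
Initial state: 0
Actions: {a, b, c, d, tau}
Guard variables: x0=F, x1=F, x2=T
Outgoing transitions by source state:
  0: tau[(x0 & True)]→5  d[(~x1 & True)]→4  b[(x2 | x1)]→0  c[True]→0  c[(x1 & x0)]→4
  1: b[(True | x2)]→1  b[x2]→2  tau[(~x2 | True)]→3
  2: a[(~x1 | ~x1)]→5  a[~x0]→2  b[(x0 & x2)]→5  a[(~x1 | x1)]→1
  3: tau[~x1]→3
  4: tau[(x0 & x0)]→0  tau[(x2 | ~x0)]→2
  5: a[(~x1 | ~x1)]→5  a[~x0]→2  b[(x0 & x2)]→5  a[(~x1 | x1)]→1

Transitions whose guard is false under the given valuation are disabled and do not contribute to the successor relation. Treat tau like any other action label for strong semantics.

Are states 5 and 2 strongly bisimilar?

Answer: BISIMILAR

Trace:
Bisimulation quotient by refinement:
  round 0: {{0,1,2,3,4,5}}
  round 1: {{0},{1},{2,5},{3,4}}
  round 2: {{0},{1},{2,5},{3},{4}}
stable after 3 split(s): 5 block(s)
[5]={2,5}  [2]={2,5}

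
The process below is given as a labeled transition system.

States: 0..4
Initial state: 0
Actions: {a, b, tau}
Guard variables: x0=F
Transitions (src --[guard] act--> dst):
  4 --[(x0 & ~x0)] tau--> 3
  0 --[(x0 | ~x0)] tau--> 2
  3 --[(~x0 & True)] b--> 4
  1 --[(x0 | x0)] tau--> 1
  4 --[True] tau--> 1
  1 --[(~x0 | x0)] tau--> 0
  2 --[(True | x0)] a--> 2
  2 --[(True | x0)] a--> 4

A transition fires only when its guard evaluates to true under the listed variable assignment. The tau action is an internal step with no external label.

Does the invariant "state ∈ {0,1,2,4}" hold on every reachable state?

Inv-set: {0,1,2,4}
Reach set: {0,1,2,4}
  0: ✓
  1: ✓
  2: ✓
  4: ✓

Answer: INVARIANT HOLDS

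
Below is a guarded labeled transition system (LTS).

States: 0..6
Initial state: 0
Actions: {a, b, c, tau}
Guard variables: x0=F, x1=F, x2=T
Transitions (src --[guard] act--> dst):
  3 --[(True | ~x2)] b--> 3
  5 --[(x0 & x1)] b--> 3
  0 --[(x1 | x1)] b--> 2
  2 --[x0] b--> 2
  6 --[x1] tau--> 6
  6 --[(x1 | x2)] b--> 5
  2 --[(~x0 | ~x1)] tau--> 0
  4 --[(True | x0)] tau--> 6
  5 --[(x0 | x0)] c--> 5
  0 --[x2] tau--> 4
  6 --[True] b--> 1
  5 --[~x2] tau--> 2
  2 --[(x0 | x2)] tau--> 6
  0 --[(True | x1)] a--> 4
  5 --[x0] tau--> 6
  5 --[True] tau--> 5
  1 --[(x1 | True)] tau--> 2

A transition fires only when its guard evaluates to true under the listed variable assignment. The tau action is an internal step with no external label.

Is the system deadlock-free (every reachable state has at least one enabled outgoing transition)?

Answer: DEADLOCK-FREE

Trace:
R = {0,1,2,4,5,6}
  0: a→4  tau→4  [2 out]
  1: tau→2  [1 out]
  2: tau→0  tau→6  [2 out]
  4: tau→6  [1 out]
  5: tau→5  [1 out]
  6: b→1  b→5  [2 out]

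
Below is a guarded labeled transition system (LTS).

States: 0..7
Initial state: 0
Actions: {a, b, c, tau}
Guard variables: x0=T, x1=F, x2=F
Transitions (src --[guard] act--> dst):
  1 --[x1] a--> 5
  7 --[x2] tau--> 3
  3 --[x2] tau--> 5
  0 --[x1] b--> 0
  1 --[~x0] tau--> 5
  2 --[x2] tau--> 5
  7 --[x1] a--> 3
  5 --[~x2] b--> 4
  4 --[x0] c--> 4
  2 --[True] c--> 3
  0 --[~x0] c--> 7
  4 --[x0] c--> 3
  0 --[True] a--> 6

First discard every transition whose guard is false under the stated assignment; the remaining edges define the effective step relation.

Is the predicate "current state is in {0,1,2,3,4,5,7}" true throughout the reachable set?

Inv-set: {0,1,2,3,4,5,7}
R = {0,6}
  0: safe
  6: outside
reach 6 via a — violates

Answer: INVARIANT VIOLATED at state 6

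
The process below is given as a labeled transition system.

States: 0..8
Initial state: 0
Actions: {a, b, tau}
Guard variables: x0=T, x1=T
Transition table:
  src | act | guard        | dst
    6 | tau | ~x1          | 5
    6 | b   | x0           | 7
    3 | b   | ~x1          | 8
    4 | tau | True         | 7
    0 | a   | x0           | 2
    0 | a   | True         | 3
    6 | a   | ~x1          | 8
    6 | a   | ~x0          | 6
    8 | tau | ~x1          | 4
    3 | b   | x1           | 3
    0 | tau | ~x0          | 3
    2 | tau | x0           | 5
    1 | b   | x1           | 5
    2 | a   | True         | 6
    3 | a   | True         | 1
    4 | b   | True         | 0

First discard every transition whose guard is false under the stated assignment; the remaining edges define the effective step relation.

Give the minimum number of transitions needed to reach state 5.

Answer: 2

Working:
Layered search for 5:
  depth 0: {0}
  depth 1: {2,3}
  depth 2: {1,5,6}
5 enters at depth 2; path a·tau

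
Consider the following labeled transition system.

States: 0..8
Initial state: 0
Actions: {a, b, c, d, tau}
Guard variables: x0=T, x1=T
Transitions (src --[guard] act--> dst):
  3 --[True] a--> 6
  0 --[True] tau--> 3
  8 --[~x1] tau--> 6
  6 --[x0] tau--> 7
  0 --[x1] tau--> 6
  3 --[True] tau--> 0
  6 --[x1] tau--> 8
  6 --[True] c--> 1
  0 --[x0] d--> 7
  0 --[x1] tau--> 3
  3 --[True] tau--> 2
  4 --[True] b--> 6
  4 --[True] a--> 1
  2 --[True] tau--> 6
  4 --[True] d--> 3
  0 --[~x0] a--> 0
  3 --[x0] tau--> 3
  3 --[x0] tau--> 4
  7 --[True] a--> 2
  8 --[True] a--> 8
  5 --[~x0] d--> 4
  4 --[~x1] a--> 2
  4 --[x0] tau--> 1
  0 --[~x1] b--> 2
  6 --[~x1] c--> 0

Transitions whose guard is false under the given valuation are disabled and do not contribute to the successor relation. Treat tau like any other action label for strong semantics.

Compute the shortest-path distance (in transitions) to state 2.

Answer: 2

Analysis:
Layered search for 2:
  depth 0: {0}
  depth 1: {3,6,7}
  depth 2: {1,2,4,8}
first hit 2 at d=2 via d·a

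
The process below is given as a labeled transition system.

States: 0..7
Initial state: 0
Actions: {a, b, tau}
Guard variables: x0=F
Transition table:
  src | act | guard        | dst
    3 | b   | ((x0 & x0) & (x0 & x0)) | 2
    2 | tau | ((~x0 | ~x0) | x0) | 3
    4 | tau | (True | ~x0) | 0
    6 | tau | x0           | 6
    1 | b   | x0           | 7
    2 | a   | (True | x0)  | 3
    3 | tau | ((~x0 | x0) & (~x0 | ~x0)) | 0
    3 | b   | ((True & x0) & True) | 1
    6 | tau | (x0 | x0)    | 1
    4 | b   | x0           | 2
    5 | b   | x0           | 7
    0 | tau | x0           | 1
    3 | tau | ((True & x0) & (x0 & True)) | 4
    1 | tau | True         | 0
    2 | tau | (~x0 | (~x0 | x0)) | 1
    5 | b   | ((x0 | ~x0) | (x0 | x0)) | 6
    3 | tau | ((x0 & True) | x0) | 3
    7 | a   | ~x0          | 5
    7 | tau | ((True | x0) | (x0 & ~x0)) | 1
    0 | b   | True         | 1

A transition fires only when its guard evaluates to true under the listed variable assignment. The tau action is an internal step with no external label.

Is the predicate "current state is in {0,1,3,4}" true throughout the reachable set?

Answer: INVARIANT HOLDS

Working:
Allowed set {0,1,3,4}
Reachable = {0,1}
  0: ✓
  1: ✓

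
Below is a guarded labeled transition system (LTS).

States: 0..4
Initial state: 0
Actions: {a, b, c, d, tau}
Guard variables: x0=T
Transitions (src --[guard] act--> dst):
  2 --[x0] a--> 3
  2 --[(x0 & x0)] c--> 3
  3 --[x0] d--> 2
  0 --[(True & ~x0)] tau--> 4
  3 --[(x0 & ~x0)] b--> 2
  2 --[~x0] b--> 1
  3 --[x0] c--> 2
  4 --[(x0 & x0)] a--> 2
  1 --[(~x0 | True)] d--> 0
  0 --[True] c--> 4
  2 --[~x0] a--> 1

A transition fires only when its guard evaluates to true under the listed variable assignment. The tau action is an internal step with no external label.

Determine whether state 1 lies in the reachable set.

Guard filter leaves 7 enabled edge(s).
Layer 0: {0}
Layer 1: {4}  cumulative {0,4}
Layer 2: {2}  cumulative {0,2,4}
Layer 3: {3}  cumulative {0,2,3,4}
R = {0,2,3,4}

Answer: UNREACHABLE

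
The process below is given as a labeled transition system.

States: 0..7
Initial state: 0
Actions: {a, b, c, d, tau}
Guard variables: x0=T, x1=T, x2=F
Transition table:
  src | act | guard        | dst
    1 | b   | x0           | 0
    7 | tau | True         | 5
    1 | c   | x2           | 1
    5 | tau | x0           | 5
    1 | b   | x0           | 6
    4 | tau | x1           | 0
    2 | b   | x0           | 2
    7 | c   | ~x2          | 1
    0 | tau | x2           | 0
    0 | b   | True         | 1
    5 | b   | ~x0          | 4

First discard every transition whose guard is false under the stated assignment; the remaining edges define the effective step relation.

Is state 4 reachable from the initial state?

8 transition(s) survive guard evaluation.
depth 0: {0}
depth 1: {1}  now seen {0,1}
depth 2: {6}  now seen {0,1,6}
Reachable = {0,1,6}

Answer: UNREACHABLE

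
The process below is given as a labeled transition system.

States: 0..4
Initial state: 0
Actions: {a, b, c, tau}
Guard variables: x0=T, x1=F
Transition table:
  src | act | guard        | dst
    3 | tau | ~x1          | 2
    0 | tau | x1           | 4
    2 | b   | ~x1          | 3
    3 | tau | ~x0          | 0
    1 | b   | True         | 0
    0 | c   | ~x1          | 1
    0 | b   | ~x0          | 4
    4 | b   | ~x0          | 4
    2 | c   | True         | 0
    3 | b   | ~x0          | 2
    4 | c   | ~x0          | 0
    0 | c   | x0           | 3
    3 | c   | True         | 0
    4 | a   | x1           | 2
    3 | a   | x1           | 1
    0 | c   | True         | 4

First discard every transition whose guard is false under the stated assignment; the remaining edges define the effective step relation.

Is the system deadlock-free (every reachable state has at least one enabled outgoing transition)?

Answer: DEADLOCK at state 4

Analysis:
R = {0,1,2,3,4}
  0: c→1  c→3  c→4  [deg 3]
  1: b→0  [deg 1]
  2: b→3  c→0  [deg 2]
  3: c→0  tau→2  [deg 2]
  4: ∅  [no exit]
witness 4: c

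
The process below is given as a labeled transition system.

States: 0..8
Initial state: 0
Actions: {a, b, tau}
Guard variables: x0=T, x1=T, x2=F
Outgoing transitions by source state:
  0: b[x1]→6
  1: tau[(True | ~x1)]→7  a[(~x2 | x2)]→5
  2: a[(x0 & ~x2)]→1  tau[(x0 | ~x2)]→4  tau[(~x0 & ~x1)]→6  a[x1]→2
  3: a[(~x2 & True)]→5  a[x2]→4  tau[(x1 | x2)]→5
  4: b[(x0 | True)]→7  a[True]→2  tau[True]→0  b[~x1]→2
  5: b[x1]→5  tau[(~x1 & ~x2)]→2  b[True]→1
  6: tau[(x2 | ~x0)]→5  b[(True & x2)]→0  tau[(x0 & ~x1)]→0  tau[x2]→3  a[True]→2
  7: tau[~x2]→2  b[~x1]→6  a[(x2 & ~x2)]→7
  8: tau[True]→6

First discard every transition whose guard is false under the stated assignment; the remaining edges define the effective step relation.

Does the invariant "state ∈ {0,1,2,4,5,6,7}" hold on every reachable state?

Inv-set: {0,1,2,4,5,6,7}
Reachable = {0,1,2,4,5,6,7}
  0: ✓
  1: ✓
  2: ✓
  4: ✓
  5: ✓
  6: ✓
  7: ✓

Answer: INVARIANT HOLDS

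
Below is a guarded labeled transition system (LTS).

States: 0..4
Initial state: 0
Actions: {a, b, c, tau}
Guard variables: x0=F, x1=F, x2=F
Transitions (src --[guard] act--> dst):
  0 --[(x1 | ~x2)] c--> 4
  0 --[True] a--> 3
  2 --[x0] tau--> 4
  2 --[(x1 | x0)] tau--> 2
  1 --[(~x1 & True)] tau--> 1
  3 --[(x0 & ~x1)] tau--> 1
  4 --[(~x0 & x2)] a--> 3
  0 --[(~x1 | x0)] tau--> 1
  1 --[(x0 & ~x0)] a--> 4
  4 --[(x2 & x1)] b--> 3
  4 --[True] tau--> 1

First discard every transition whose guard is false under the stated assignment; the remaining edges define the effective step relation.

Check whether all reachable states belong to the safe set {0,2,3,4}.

Inv-set: {0,2,3,4}
Reach set: {0,1,3,4}
  0: ok
  1: ✗ unsafe
  3: ok
  4: ok
witness against invariant: tau → 1

Answer: INVARIANT VIOLATED at state 1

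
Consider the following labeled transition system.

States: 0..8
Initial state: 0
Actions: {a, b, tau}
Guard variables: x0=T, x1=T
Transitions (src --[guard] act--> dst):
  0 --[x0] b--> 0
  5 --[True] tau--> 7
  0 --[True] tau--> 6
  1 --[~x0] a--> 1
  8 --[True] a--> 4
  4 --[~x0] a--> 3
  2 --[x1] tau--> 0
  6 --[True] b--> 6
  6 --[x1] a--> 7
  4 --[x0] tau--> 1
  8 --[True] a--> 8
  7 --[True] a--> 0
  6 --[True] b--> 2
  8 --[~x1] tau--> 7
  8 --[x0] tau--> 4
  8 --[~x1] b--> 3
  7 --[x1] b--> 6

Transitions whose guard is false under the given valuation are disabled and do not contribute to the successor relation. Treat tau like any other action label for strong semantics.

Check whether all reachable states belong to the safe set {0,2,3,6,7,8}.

Answer: INVARIANT HOLDS

Working:
Inv-set: {0,2,3,6,7,8}
R = {0,2,6,7}
  0: ✓
  2: ✓
  6: ✓
  7: ✓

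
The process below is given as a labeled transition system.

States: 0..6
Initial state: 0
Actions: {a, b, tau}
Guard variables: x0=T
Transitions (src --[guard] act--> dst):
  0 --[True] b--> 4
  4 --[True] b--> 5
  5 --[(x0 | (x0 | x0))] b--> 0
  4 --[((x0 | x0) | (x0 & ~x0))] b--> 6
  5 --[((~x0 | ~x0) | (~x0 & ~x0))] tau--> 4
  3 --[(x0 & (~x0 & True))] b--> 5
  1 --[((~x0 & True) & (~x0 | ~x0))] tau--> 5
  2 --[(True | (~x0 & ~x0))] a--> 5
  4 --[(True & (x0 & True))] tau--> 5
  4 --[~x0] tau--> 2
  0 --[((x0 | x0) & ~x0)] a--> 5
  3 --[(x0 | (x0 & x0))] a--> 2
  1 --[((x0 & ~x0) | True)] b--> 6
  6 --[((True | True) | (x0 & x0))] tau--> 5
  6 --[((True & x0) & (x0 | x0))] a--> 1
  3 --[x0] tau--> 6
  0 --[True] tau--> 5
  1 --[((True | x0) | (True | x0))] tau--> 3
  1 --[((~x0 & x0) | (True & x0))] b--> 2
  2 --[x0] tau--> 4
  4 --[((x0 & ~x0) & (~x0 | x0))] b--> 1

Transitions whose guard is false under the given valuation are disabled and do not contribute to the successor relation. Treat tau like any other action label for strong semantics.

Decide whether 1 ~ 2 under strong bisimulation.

Compute ~ classes (split until stable):
  round 0: {{0,1,2,3,4,5,6}}
  round 1: {{0,1,4},{2,3,6},{5}}
  round 2: {{0},{1},{2},{3},{4},{5},{6}}
7 equivalence class(es) (converged in 3)
[1]={1}  [2]={2}

Answer: NOT BISIMILAR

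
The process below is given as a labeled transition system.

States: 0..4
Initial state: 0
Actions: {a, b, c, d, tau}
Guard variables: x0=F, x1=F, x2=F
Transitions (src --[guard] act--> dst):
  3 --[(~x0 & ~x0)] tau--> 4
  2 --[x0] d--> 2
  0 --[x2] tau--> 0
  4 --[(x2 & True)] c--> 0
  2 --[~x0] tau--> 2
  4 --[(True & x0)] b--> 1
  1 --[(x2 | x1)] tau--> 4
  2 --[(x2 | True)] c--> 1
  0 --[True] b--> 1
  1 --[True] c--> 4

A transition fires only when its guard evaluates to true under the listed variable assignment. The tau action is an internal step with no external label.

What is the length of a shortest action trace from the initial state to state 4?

Layered search for 4:
  Layer 0: {0}
  Layer 1: {1}
  Layer 2: {4}
first hit 4 at d=2 via b·c

Answer: 2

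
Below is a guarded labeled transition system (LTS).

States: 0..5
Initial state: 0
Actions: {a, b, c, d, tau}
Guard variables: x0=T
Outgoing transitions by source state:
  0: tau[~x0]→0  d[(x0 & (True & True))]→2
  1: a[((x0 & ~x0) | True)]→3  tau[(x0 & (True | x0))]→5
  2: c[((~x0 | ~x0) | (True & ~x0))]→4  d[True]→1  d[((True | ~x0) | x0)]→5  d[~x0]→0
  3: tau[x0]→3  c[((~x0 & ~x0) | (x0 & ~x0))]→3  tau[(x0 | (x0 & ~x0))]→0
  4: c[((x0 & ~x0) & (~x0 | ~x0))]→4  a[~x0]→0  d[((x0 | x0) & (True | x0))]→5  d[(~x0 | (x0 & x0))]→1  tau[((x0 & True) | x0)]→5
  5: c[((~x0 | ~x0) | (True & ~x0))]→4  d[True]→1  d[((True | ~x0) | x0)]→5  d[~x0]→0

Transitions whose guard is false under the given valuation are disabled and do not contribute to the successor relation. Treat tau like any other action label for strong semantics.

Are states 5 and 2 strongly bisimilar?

Answer: BISIMILAR

Working:
Refine partition for ~:
  π0 = {{0,1,2,3,4,5}}
  π1 = {{0,2,5},{1},{3},{4}}
  π2 = {{0},{1},{2,5},{3},{4}}
5 equivalence class(es) (converged in 3)
class of 5: {2,5}; class of 2: {2,5}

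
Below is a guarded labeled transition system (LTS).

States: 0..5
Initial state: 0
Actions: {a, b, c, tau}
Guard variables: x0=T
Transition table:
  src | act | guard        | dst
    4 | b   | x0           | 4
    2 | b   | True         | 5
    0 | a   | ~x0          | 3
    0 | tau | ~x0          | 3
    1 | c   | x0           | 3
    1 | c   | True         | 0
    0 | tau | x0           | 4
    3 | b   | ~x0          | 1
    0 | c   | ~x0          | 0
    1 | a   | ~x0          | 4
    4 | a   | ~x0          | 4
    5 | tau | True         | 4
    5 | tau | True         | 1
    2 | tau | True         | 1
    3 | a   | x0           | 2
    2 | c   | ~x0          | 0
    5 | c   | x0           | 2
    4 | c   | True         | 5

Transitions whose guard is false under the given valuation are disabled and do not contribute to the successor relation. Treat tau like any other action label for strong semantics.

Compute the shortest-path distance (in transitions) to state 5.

BFS to 5:
  Layer 0: {0}
  Layer 1: {4}
  Layer 2: {5}
5 enters at depth 2; path tau·c

Answer: 2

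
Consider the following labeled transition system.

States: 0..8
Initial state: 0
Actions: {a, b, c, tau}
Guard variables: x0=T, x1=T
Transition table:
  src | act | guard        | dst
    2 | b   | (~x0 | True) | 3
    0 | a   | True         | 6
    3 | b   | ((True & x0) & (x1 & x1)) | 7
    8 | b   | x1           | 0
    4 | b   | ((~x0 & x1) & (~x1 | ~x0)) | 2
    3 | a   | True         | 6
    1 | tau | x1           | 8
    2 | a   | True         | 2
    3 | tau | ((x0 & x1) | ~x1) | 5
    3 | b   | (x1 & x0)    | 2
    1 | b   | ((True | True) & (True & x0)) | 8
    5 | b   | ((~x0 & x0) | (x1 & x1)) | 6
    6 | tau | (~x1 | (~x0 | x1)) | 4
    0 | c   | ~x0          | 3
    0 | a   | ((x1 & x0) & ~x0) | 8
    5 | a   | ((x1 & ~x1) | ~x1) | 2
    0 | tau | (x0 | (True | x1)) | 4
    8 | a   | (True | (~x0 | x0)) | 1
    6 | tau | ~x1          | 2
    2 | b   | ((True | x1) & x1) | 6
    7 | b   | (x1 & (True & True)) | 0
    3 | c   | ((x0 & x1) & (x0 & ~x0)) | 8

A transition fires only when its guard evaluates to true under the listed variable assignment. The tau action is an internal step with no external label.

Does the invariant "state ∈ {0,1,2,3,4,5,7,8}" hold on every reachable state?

Allowed set {0,1,2,3,4,5,7,8}
Reachable = {0,4,6}
  0: ✓
  4: ✓
  6: VIOLATES
counterexample path to 6: a

Answer: INVARIANT VIOLATED at state 6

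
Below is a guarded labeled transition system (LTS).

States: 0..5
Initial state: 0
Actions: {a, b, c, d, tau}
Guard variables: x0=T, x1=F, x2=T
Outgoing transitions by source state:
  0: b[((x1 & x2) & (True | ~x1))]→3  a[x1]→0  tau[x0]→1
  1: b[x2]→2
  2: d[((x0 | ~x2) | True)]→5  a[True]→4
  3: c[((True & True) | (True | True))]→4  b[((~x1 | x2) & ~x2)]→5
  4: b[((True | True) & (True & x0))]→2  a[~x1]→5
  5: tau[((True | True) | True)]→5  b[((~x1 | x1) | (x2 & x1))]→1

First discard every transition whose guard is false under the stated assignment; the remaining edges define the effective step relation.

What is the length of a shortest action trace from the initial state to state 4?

Answer: 3

Analysis:
Layered search for 4:
  L0 = {0}
  L1 = {1}
  L2 = {2}
  L3 = {4,5}
4 enters at depth 3; path tau·b·a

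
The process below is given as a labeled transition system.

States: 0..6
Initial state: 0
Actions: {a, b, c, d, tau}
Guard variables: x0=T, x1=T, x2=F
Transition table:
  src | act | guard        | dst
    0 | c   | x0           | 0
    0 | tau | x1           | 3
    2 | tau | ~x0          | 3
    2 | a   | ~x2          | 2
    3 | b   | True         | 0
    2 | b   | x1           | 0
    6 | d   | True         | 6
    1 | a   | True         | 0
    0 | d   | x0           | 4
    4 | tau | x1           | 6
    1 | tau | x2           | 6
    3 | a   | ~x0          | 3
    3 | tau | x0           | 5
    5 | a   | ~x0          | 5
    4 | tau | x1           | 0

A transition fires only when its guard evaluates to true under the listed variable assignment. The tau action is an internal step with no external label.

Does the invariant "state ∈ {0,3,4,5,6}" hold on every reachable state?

Inv-set: {0,3,4,5,6}
R = {0,3,4,5,6}
  0: safe
  3: safe
  4: safe
  5: safe
  6: safe

Answer: INVARIANT HOLDS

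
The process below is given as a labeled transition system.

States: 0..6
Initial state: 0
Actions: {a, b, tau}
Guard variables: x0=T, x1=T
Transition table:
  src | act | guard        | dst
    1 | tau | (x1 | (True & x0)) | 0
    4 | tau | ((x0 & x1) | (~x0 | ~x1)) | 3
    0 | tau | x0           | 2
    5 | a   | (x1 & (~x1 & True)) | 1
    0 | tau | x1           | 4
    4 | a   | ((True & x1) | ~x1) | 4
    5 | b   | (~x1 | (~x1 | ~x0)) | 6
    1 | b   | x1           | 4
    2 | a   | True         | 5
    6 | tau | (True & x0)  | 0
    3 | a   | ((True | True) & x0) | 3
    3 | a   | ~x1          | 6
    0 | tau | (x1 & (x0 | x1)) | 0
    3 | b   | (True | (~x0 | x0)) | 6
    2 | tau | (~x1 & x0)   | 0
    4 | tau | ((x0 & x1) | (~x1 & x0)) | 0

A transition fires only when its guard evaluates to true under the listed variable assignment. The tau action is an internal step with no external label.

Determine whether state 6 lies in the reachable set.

After dropping false guards: 12 live edges.
depth 0: {0}
depth 1: {2,4}  total {0,2,4}
depth 2: {3,5}  total {0,2,3,4,5}
depth 3: {6}  total {0,2,3,4,5,6}
R = {0,2,3,4,5,6}
Path to 6: tau·tau·b

Answer: REACHABLE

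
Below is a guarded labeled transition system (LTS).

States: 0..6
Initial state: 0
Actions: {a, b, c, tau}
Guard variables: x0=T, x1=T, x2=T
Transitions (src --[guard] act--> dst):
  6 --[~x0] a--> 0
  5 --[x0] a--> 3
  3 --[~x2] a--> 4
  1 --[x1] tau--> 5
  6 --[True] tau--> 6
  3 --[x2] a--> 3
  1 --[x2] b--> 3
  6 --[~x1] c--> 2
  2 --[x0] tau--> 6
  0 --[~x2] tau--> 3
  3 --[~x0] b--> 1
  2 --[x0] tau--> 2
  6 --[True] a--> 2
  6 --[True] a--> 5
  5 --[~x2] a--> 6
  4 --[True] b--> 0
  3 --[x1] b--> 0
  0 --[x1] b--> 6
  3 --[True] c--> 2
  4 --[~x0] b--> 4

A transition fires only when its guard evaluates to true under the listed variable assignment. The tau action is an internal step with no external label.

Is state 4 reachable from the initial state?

Guard filter leaves 13 enabled edge(s).
Layer 0: {0}
Layer 1: {6}  now seen {0,6}
Layer 2: {2,5}  now seen {0,2,5,6}
Layer 3: {3}  now seen {0,2,3,5,6}
R = {0,2,3,5,6}

Answer: UNREACHABLE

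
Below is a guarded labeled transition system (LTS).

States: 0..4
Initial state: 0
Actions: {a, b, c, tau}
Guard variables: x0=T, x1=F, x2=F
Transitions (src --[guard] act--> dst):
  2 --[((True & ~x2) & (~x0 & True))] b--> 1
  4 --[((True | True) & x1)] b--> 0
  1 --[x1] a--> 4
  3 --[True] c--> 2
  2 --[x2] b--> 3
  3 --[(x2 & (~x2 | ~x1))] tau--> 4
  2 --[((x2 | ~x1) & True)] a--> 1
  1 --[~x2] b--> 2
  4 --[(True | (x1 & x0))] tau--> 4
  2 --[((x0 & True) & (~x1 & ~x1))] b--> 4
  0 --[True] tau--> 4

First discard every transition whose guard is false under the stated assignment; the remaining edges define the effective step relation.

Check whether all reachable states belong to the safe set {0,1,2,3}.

Answer: INVARIANT VIOLATED at state 4

Analysis:
Inv-set: {0,1,2,3}
Reach set: {0,4}
  0: ✓
  4: ✗ unsafe
reach 4 via tau — violates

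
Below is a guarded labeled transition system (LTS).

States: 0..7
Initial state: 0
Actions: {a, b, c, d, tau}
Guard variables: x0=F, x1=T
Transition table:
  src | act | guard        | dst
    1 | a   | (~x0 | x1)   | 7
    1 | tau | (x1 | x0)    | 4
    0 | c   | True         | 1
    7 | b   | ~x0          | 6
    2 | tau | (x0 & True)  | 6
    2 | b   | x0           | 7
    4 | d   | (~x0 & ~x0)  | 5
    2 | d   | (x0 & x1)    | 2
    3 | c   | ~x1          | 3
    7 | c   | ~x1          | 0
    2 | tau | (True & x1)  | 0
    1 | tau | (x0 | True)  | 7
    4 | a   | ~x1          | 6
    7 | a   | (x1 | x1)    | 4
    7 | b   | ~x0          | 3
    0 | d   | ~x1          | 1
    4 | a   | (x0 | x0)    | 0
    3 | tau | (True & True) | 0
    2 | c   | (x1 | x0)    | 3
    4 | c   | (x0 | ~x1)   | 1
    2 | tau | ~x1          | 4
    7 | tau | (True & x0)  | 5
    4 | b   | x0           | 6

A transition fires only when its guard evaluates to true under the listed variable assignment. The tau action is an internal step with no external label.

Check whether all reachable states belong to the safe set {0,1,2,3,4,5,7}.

Inv-set: {0,1,2,3,4,5,7}
R = {0,1,3,4,5,6,7}
  0: ok
  1: ok
  3: ok
  4: ok
  5: ok
  6: VIOLATES
  7: ok
reach 6 via c·a·b — violates

Answer: INVARIANT VIOLATED at state 6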